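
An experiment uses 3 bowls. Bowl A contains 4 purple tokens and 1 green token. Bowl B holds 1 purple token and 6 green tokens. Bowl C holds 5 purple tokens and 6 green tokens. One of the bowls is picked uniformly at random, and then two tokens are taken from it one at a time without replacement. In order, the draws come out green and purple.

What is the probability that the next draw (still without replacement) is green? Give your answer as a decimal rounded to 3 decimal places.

0.478

Compute the likelihood of the observed sequence for each case: P(data | bowl A) = (1/5)(4/4) = 1/5; P(data | bowl B) = (6/7)(1/6) = 1/7; P(data | bowl C) = (6/11)(5/10) = 3/11.
The prior-weighted likelihoods are 1/3 · 1/5 = 1/15, 1/3 · 1/7 = 1/21, 1/3 · 3/11 = 1/11; summing to 79/385.
Normalising, the posterior is P(bowl A | data) = 77/237, P(bowl B | data) = 55/237, P(bowl C | data) = 35/79.
The predictive probability is P(green next | data) = (0)(77/237) + (1)(55/237) + (5/9)(35/79) = 340/711.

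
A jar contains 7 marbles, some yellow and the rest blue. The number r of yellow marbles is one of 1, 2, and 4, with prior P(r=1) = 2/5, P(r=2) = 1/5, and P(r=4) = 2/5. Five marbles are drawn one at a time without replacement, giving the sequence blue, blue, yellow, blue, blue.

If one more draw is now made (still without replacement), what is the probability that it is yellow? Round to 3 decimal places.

0.125

The likelihood of the observed sequence under each hypothesis: P(data | r = 1) = (6/7)(5/6)(1/5)(4/4)(3/3) = 1/7; P(data | r = 2) = (5/7)(4/6)(2/5)(3/4)(2/3) = 2/21; P(data | r = 4) = (3/7)(2/6)(4/5)(1/4)(0/3) = 0.
Weighting by the prior gives 2/5 · 1/7 = 2/35, 1/5 · 2/21 = 2/105, 2/5 · 0 = 0; summing to 8/105.
Normalising, the posterior is P(r = 1 | data) = 3/4, P(r = 2 | data) = 1/4, P(r = 4 | data) = 0.
Averaging over the posterior, P(yellow next | data) = (0)(3/4) + (1/2)(1/4) = 1/8.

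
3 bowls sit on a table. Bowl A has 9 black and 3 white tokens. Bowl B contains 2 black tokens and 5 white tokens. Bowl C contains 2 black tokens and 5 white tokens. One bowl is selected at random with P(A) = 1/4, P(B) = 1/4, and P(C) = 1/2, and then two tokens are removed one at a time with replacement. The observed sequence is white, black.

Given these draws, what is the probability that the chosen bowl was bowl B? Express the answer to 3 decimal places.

0.255

For each hypothesis, P(data | H) works out to: P(data | bowl A) = (3/12)(9/12) = 0.1875; P(data | bowl B) = (5/7)(2/7) = 0.20408; P(data | bowl C) = (5/7)(2/7) = 0.20408.
The prior-weighted likelihoods are 1/4 · 0.1875 = 0.046875, 1/4 · 0.20408 = 0.05102, 1/2 · 0.20408 = 0.10204; with total 0.19994.
So P(bowl B | data) = (0.05102) / (0.19994) = 0.25518.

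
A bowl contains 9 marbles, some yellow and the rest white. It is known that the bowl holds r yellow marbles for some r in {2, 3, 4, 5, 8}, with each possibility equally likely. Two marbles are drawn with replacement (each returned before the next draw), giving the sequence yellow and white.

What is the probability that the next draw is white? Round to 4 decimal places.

0.5472

For each hypothesis, P(data | H) works out to: P(data | r = 2) = (2/9)(7/9) = 14/81; P(data | r = 3) = (3/9)(6/9) = 2/9; P(data | r = 4) = (4/9)(5/9) = 20/81; P(data | r = 5) = (5/9)(4/9) = 20/81; P(data | r = 8) = (8/9)(1/9) = 8/81.
The prior-weighted likelihoods are 1/5 · 14/81 = 14/405, 1/5 · 2/9 = 2/45, 1/5 · 20/81 = 4/81, 1/5 · 20/81 = 4/81, 1/5 · 8/81 = 8/405; these sum to 16/81.
Normalising, the posterior is P(r = 2 | data) = 7/40, P(r = 3 | data) = 9/40, P(r = 4 | data) = 1/4, P(r = 5 | data) = 1/4, P(r = 8 | data) = 1/10.
The predictive probability is P(white next | data) = (7/9)(7/40) + (2/3)(9/40) + (5/9)(1/4) + (4/9)(1/4) + (1/9)(1/10) = 197/360.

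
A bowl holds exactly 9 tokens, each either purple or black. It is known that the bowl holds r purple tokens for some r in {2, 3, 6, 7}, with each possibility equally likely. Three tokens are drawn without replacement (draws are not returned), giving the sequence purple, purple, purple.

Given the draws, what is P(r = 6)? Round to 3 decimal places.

0.357

Compute the likelihood of the observed sequence for each case: P(data | r = 2) = (2/9)(1/8)(0/7) = 0; P(data | r = 3) = (3/9)(2/8)(1/7) = 1/84; P(data | r = 6) = (6/9)(5/8)(4/7) = 5/21; P(data | r = 7) = (7/9)(6/8)(5/7) = 5/12.
The prior-weighted likelihoods are 1/4 · 0 = 0, 1/4 · 1/84 = 1/336, 1/4 · 5/21 = 5/84, 1/4 · 5/12 = 5/48; summing to 1/6.
So P(r = 6 | data) = (5/84) / (1/6) = 5/14.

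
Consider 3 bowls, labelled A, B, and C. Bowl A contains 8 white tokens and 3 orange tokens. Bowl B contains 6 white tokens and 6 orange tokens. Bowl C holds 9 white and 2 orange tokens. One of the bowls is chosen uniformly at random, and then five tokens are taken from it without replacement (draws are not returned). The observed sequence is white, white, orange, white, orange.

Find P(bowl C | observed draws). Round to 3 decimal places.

0.197

The likelihood of the observed sequence under each hypothesis: P(data | bowl A) = (8/11)(7/10)(3/9)(6/8)(2/7) = 0.036364; P(data | bowl B) = (6/12)(5/11)(6/10)(4/9)(5/8) = 0.037879; P(data | bowl C) = (9/11)(8/10)(2/9)(7/8)(1/7) = 0.018182.
Weighting by the prior gives 1/3 · 0.036364 = 0.012121, 1/3 · 0.037879 = 0.012626, 1/3 · 0.018182 = 0.0060606; these sum to 0.030808.
Hence P(bowl C | data) = (0.0060606) / (0.030808) = 0.19672.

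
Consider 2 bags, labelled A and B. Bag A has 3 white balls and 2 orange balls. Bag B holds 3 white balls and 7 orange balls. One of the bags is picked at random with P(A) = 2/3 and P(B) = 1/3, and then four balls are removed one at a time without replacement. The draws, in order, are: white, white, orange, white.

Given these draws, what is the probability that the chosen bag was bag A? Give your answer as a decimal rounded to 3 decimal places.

Compute the likelihood of the observed sequence for each case: P(data | bag A) = (3/5)(2/4)(2/3)(1/2) = 1/10; P(data | bag B) = (3/10)(2/9)(7/8)(1/7) = 1/120.
Multiplying each by its prior: 2/3 · 1/10 = 1/15, 1/3 · 1/120 = 1/360; with total 5/72.
Therefore the posterior P(bag A | data) = (1/15) / (5/72) = 24/25.

0.960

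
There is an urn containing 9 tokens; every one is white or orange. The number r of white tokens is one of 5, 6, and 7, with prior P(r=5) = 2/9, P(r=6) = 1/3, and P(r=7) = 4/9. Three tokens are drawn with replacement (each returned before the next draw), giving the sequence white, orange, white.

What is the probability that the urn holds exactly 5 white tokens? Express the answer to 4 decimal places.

Under each hypothesis, the probability of the observed sequence is: P(data | r = 5) = (5/9)(4/9)(5/9) = 0.13717; P(data | r = 6) = (6/9)(3/9)(6/9) = 0.14815; P(data | r = 7) = (7/9)(2/9)(7/9) = 0.13443.
The prior-weighted likelihoods are 2/9 · 0.13717 = 0.030483, 1/3 · 0.14815 = 0.049383, 4/9 · 0.13443 = 0.059747; summing to 0.13961.
By Bayes' rule, P(r = 5 | data) = (0.030483) / (0.13961) = 0.21834.

0.2183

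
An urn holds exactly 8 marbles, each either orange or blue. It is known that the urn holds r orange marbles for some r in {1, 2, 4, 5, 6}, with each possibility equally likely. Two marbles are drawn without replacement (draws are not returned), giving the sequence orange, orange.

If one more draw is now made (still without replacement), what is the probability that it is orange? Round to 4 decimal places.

The likelihood of the observed sequence under each hypothesis: P(data | r = 1) = (1/8)(0/7) = 0; P(data | r = 2) = (2/8)(1/7) = 1/28; P(data | r = 4) = (4/8)(3/7) = 3/14; P(data | r = 5) = (5/8)(4/7) = 5/14; P(data | r = 6) = (6/8)(5/7) = 15/28.
Weighting by the prior gives 1/5 · 0 = 0, 1/5 · 1/28 = 1/140, 1/5 · 3/14 = 3/70, 1/5 · 5/14 = 1/14, 1/5 · 15/28 = 3/28; summing to 8/35.
Normalising, the posterior is P(r = 1 | data) = 0, P(r = 2 | data) = 1/32, P(r = 4 | data) = 3/16, P(r = 5 | data) = 5/16, P(r = 6 | data) = 15/32.
Averaging over the posterior, P(orange next | data) = (0)(1/32) + (1/3)(3/16) + (1/2)(5/16) + (2/3)(15/32) = 17/32.

0.5313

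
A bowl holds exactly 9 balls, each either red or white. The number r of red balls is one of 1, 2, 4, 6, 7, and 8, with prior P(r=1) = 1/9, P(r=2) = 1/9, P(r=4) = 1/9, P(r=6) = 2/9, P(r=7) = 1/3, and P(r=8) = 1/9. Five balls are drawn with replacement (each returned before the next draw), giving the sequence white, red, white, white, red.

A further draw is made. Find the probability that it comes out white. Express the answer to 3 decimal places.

0.502

The likelihood of the observed sequence under each hypothesis: P(data | r = 1) = (8/9)(1/9)(8/9)(8/9)(1/9) = 0.0086708; P(data | r = 2) = (7/9)(2/9)(7/9)(7/9)(2/9) = 0.023235; P(data | r = 4) = (5/9)(4/9)(5/9)(5/9)(4/9) = 0.03387; P(data | r = 6) = (3/9)(6/9)(3/9)(3/9)(6/9) = 0.016461; P(data | r = 7) = (2/9)(7/9)(2/9)(2/9)(7/9) = 0.0066386; P(data | r = 8) = (1/9)(8/9)(1/9)(1/9)(8/9) = 0.0010838.
Weighting by the prior gives 1/9 · 0.0086708 = 0.00096342, 1/9 · 0.023235 = 0.0025817, 1/9 · 0.03387 = 0.0037634, 2/9 · 0.016461 = 0.003658, 1/3 · 0.0066386 = 0.0022129, 1/9 · 0.0010838 = 0.00012043; these sum to 0.0133.
Normalising, the posterior is P(r = 1 | data) = 0.072439, P(r = 2 | data) = 0.19411, P(r = 4 | data) = 0.28297, P(r = 6 | data) = 0.27504, P(r = 7 | data) = 0.16638, P(r = 8 | data) = 0.0090549.
So P(white next | data) = Σ P(white next | H) P(H | data) = (8/9)(0.072439) + (7/9)(0.19411) + (5/9)(0.28297) + (1/3)(0.27504) + (2/9)(0.16638) + (1/9)(0.0090549) = 0.50223.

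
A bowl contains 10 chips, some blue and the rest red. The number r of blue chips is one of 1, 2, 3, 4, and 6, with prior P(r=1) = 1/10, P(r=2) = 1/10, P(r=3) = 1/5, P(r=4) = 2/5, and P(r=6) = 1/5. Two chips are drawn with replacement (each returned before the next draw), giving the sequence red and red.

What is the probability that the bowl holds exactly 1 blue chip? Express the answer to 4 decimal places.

Compute the likelihood of the observed sequence for each case: P(data | r = 1) = (9/10)(9/10) = 81/100; P(data | r = 2) = (8/10)(8/10) = 16/25; P(data | r = 3) = (7/10)(7/10) = 49/100; P(data | r = 4) = (6/10)(6/10) = 9/25; P(data | r = 6) = (4/10)(4/10) = 4/25.
Weighting by the prior gives 1/10 · 81/100 = 81/1000, 1/10 · 16/25 = 8/125, 1/5 · 49/100 = 49/500, 2/5 · 9/25 = 18/125, 1/5 · 4/25 = 4/125; these sum to 419/1000.
So P(r = 1 | data) = (81/1000) / (419/1000) = 81/419.

0.1933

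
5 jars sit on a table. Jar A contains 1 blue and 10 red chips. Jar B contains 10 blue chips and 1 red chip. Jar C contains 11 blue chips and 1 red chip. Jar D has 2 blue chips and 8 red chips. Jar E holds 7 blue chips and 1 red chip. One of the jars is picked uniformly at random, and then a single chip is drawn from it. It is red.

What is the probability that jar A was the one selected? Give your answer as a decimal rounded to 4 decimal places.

The likelihood of this draw under each hypothesis: P(data | jar A) = (10/11) = 10/11; P(data | jar B) = (1/11) = 1/11; P(data | jar C) = (1/12) = 1/12; P(data | jar D) = (8/10) = 4/5; P(data | jar E) = (1/8) = 1/8.
Multiplying each by its prior: 1/5 · 10/11 = 2/11, 1/5 · 1/11 = 1/55, 1/5 · 1/12 = 1/60, 1/5 · 4/5 = 4/25, 1/5 · 1/8 = 1/40; with total 241/600.
Hence P(jar A | data) = (2/11) / (241/600) = 1200/2651.

0.4527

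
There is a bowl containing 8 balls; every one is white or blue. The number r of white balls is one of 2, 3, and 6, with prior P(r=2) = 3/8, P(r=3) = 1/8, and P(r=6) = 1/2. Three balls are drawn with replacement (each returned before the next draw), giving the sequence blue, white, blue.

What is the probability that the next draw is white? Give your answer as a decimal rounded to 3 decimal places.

0.398

Under each hypothesis, the probability of the observed sequence is: P(data | r = 2) = (6/8)(2/8)(6/8) = 0.14062; P(data | r = 3) = (5/8)(3/8)(5/8) = 0.14648; P(data | r = 6) = (2/8)(6/8)(2/8) = 0.046875.
Multiplying each by its prior: 3/8 · 0.14062 = 0.052734, 1/8 · 0.14648 = 0.018311, 1/2 · 0.046875 = 0.023438; with total 0.094482.
Dividing through by the total gives posterior P(r = 2 | data) = 0.55814, P(r = 3 | data) = 0.1938, P(r = 6 | data) = 0.24806.
The predictive probability is P(white next | data) = (1/4)(0.55814) + (3/8)(0.1938) + (3/4)(0.24806) = 0.39826.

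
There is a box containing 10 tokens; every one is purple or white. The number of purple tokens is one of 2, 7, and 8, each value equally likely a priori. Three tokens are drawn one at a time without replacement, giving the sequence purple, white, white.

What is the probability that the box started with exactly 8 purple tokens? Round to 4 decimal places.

0.0941

For each hypothesis, P(data | H) works out to: P(data | r = 2) = (2/10)(8/9)(7/8) = 7/45; P(data | r = 7) = (7/10)(3/9)(2/8) = 7/120; P(data | r = 8) = (8/10)(2/9)(1/8) = 1/45.
The prior-weighted likelihoods are 1/3 · 7/45 = 7/135, 1/3 · 7/120 = 7/360, 1/3 · 1/45 = 1/135; summing to 17/216.
So P(r = 8 | data) = (1/135) / (17/216) = 8/85.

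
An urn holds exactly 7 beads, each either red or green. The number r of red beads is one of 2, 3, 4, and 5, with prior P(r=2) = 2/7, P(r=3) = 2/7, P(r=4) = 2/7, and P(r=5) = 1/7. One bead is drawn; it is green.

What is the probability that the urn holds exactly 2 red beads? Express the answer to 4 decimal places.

For each hypothesis, P(data | H) works out to: P(data | r = 2) = (5/7) = 5/7; P(data | r = 3) = (4/7) = 4/7; P(data | r = 4) = (3/7) = 3/7; P(data | r = 5) = (2/7) = 2/7.
Multiplying each by its prior: 2/7 · 5/7 = 10/49, 2/7 · 4/7 = 8/49, 2/7 · 3/7 = 6/49, 1/7 · 2/7 = 2/49; summing to 26/49.
Therefore the posterior P(r = 2 | data) = (10/49) / (26/49) = 5/13.

0.3846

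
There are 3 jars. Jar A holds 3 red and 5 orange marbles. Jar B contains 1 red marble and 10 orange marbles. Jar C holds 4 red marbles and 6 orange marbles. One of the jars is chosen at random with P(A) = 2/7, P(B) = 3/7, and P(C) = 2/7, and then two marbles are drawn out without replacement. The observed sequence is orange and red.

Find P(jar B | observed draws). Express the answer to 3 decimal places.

0.203

Under each hypothesis, the probability of the observed sequence is: P(data | jar A) = (5/8)(3/7) = 0.26786; P(data | jar B) = (10/11)(1/10) = 0.090909; P(data | jar C) = (6/10)(4/9) = 0.26667.
Multiplying each by its prior: 2/7 · 0.26786 = 0.076531, 3/7 · 0.090909 = 0.038961, 2/7 · 0.26667 = 0.07619; these sum to 0.19168.
So P(jar B | data) = (0.038961) / (0.19168) = 0.20326.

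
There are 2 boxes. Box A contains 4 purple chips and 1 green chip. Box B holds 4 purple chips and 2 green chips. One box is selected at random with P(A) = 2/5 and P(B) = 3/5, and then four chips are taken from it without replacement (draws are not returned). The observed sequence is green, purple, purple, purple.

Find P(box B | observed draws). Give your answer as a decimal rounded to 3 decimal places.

0.500

The likelihood of the observed sequence under each hypothesis: P(data | box A) = (1/5)(4/4)(3/3)(2/2) = 1/5; P(data | box B) = (2/6)(4/5)(3/4)(2/3) = 2/15.
Multiplying each by its prior: 2/5 · 1/5 = 2/25, 3/5 · 2/15 = 2/25; these sum to 4/25.
So P(box B | data) = (2/25) / (4/25) = 1/2.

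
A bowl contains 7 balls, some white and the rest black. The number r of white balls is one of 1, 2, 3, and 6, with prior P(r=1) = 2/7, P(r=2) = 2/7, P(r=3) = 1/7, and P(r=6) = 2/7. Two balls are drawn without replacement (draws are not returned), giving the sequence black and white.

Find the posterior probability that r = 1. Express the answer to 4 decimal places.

Compute the likelihood of the observed sequence for each case: P(data | r = 1) = (6/7)(1/6) = 1/7; P(data | r = 2) = (5/7)(2/6) = 5/21; P(data | r = 3) = (4/7)(3/6) = 2/7; P(data | r = 6) = (1/7)(6/6) = 1/7.
The prior-weighted likelihoods are 2/7 · 1/7 = 2/49, 2/7 · 5/21 = 10/147, 1/7 · 2/7 = 2/49, 2/7 · 1/7 = 2/49; with total 4/21.
By Bayes' rule, P(r = 1 | data) = (2/49) / (4/21) = 3/14.

0.2143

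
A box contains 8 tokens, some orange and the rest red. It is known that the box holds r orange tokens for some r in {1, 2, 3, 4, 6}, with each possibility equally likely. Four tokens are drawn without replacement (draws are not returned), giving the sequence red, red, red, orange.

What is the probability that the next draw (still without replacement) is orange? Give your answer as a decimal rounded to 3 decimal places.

The likelihood of the observed sequence under each hypothesis: P(data | r = 1) = (7/8)(6/7)(5/6)(1/5) = 0.125; P(data | r = 2) = (6/8)(5/7)(4/6)(2/5) = 0.14286; P(data | r = 3) = (5/8)(4/7)(3/6)(3/5) = 0.10714; P(data | r = 4) = (4/8)(3/7)(2/6)(4/5) = 0.057143; P(data | r = 6) = (2/8)(1/7)(0/6) = 0.
The prior-weighted likelihoods are 1/5 · 0.125 = 0.025, 1/5 · 0.14286 = 0.028571, 1/5 · 0.10714 = 0.021429, 1/5 · 0.057143 = 0.011429, 1/5 · 0 = 0; with total 0.086429.
Dividing through by the total gives posterior P(r = 1 | data) = 0.28926, P(r = 2 | data) = 0.33058, P(r = 3 | data) = 0.24793, P(r = 4 | data) = 0.13223, P(r = 6 | data) = 0.
Averaging over the posterior, P(orange next | data) = (0)(0.28926) + (1/4)(0.33058) + (1/2)(0.24793) + (3/4)(0.13223) = 0.30579.

0.306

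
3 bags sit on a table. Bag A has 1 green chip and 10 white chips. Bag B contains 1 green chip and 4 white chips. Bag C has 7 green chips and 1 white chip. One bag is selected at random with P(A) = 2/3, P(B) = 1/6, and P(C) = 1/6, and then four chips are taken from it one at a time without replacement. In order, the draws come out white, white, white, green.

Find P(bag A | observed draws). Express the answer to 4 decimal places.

For each hypothesis, P(data | H) works out to: P(data | bag A) = (10/11)(9/10)(8/9)(1/8) = 1/11; P(data | bag B) = (4/5)(3/4)(2/3)(1/2) = 1/5; P(data | bag C) = (1/8)(0/7) = 0.
Multiplying each by its prior: 2/3 · 1/11 = 2/33, 1/6 · 1/5 = 1/30, 1/6 · 0 = 0; with total 31/330.
Therefore the posterior P(bag A | data) = (2/33) / (31/330) = 20/31.

0.6452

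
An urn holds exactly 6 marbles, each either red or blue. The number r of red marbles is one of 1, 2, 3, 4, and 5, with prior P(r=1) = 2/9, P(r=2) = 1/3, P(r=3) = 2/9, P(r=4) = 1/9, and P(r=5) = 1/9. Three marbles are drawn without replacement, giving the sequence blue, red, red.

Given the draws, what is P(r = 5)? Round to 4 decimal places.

Under each hypothesis, the probability of the observed sequence is: P(data | r = 1) = (5/6)(1/5)(0/4) = 0; P(data | r = 2) = (4/6)(2/5)(1/4) = 1/15; P(data | r = 3) = (3/6)(3/5)(2/4) = 3/20; P(data | r = 4) = (2/6)(4/5)(3/4) = 1/5; P(data | r = 5) = (1/6)(5/5)(4/4) = 1/6.
The prior-weighted likelihoods are 2/9 · 0 = 0, 1/3 · 1/15 = 1/45, 2/9 · 3/20 = 1/30, 1/9 · 1/5 = 1/45, 1/9 · 1/6 = 1/54; summing to 13/135.
By Bayes' rule, P(r = 5 | data) = (1/54) / (13/135) = 5/26.

0.1923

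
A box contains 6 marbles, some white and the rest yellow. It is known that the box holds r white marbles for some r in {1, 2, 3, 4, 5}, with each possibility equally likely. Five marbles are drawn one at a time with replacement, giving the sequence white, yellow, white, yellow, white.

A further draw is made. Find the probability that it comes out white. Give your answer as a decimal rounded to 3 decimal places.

0.570

Under each hypothesis, the probability of the observed sequence is: P(data | r = 1) = (1/6)(5/6)(1/6)(5/6)(1/6) = 0.003215; P(data | r = 2) = (2/6)(4/6)(2/6)(4/6)(2/6) = 0.016461; P(data | r = 3) = (3/6)(3/6)(3/6)(3/6)(3/6) = 0.03125; P(data | r = 4) = (4/6)(2/6)(4/6)(2/6)(4/6) = 0.032922; P(data | r = 5) = (5/6)(1/6)(5/6)(1/6)(5/6) = 0.016075.
Weighting by the prior gives 1/5 · 0.003215 = 0.000643, 1/5 · 0.016461 = 0.0032922, 1/5 · 0.03125 = 0.00625, 1/5 · 0.032922 = 0.0065844, 1/5 · 0.016075 = 0.003215; summing to 0.019985.
Dividing through by the total gives posterior P(r = 1 | data) = 0.032175, P(r = 2 | data) = 0.16474, P(r = 3 | data) = 0.31274, P(r = 4 | data) = 0.32947, P(r = 5 | data) = 0.16088.
So P(white next | data) = Σ P(white next | H) P(H | data) = (1/6)(0.032175) + (1/3)(0.16474) + (1/2)(0.31274) + (2/3)(0.32947) + (5/6)(0.16088) = 0.57036.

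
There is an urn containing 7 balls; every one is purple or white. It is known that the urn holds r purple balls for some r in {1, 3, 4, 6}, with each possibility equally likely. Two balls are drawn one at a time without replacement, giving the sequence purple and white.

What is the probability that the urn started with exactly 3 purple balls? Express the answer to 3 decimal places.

The likelihood of the observed sequence under each hypothesis: P(data | r = 1) = (1/7)(6/6) = 1/7; P(data | r = 3) = (3/7)(4/6) = 2/7; P(data | r = 4) = (4/7)(3/6) = 2/7; P(data | r = 6) = (6/7)(1/6) = 1/7.
Weighting by the prior gives 1/4 · 1/7 = 1/28, 1/4 · 2/7 = 1/14, 1/4 · 2/7 = 1/14, 1/4 · 1/7 = 1/28; summing to 3/14.
So P(r = 3 | data) = (1/14) / (3/14) = 1/3.

0.333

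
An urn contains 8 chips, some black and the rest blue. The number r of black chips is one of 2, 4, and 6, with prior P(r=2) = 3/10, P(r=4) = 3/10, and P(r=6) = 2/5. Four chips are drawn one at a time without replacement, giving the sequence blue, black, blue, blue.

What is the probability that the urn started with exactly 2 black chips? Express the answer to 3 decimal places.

0.714

For each hypothesis, P(data | H) works out to: P(data | r = 2) = (6/8)(2/7)(5/6)(4/5) = 1/7; P(data | r = 4) = (4/8)(4/7)(3/6)(2/5) = 2/35; P(data | r = 6) = (2/8)(6/7)(1/6)(0/5) = 0.
Weighting by the prior gives 3/10 · 1/7 = 3/70, 3/10 · 2/35 = 3/175, 2/5 · 0 = 0; with total 3/50.
Therefore the posterior P(r = 2 | data) = (3/70) / (3/50) = 5/7.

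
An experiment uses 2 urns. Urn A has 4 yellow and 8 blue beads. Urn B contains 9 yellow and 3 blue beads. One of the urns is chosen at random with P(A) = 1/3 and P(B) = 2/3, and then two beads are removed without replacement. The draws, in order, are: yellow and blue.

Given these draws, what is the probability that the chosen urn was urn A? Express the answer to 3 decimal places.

Compute the likelihood of the observed sequence for each case: P(data | urn A) = (4/12)(8/11) = 8/33; P(data | urn B) = (9/12)(3/11) = 9/44.
The prior-weighted likelihoods are 1/3 · 8/33 = 8/99, 2/3 · 9/44 = 3/22; summing to 43/198.
Therefore the posterior P(urn A | data) = (8/99) / (43/198) = 16/43.

0.372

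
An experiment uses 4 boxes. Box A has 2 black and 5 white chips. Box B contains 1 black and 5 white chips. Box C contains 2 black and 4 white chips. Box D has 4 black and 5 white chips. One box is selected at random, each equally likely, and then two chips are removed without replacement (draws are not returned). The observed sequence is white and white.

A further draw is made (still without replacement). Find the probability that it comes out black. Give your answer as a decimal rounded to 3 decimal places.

For each hypothesis, P(data | H) works out to: P(data | box A) = (5/7)(4/6) = 0.47619; P(data | box B) = (5/6)(4/5) = 0.66667; P(data | box C) = (4/6)(3/5) = 0.4; P(data | box D) = (5/9)(4/8) = 0.27778.
The prior-weighted likelihoods are 1/4 · 0.47619 = 0.11905, 1/4 · 0.66667 = 0.16667, 1/4 · 0.4 = 0.1, 1/4 · 0.27778 = 0.069444; with total 0.45516.
The posterior is then P(box A | data) = 0.26155, P(box B | data) = 0.36617, P(box C | data) = 0.2197, P(box D | data) = 0.15257.
The predictive probability is P(black next | data) = (2/5)(0.26155) + (1/4)(0.36617) + (1/2)(0.2197) + (4/7)(0.15257) = 0.3932.

0.393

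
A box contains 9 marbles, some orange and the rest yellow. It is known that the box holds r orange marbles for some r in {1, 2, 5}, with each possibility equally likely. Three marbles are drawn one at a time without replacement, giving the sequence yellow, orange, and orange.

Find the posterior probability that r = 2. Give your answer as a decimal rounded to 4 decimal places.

0.1489

For each hypothesis, P(data | H) works out to: P(data | r = 1) = (8/9)(1/8)(0/7) = 0; P(data | r = 2) = (7/9)(2/8)(1/7) = 1/36; P(data | r = 5) = (4/9)(5/8)(4/7) = 10/63.
The prior-weighted likelihoods are 1/3 · 0 = 0, 1/3 · 1/36 = 1/108, 1/3 · 10/63 = 10/189; these sum to 47/756.
Therefore the posterior P(r = 2 | data) = (1/108) / (47/756) = 7/47.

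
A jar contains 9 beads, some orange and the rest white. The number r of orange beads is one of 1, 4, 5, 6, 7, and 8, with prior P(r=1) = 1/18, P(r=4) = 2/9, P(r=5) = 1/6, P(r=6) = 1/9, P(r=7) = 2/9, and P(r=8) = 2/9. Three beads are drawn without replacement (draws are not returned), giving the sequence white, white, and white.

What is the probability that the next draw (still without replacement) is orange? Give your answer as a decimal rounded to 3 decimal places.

For each hypothesis, P(data | H) works out to: P(data | r = 1) = (8/9)(7/8)(6/7) = 2/3; P(data | r = 4) = (5/9)(4/8)(3/7) = 5/42; P(data | r = 5) = (4/9)(3/8)(2/7) = 1/21; P(data | r = 6) = (3/9)(2/8)(1/7) = 1/84; P(data | r = 7) = (2/9)(1/8)(0/7) = 0; P(data | r = 8) = (1/9)(0/8) = 0.
Multiplying each by its prior: 1/18 · 2/3 = 1/27, 2/9 · 5/42 = 5/189, 1/6 · 1/21 = 1/126, 1/9 · 1/84 = 1/756, 2/9 · 0 = 0, 2/9 · 0 = 0; these sum to 55/756.
The posterior is then P(r = 1 | data) = 28/55, P(r = 4 | data) = 4/11, P(r = 5 | data) = 6/55, P(r = 6 | data) = 1/55, P(r = 7 | data) = 0, P(r = 8 | data) = 0.
So P(orange next | data) = Σ P(orange next | H) P(H | data) = (1/6)(28/55) + (2/3)(4/11) + (5/6)(6/55) + (1)(1/55) = 24/55.

0.436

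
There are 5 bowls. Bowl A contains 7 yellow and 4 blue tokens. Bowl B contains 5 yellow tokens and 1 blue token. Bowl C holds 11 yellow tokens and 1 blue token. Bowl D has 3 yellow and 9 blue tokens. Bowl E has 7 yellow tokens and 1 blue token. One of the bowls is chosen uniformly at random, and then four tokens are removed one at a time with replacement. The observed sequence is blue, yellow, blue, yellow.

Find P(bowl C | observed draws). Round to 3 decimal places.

For each hypothesis, P(data | H) works out to: P(data | bowl A) = (4/11)(7/11)(4/11)(7/11) = 0.053548; P(data | bowl B) = (1/6)(5/6)(1/6)(5/6) = 0.01929; P(data | bowl C) = (1/12)(11/12)(1/12)(11/12) = 0.0058353; P(data | bowl D) = (9/12)(3/12)(9/12)(3/12) = 0.035156; P(data | bowl E) = (1/8)(7/8)(1/8)(7/8) = 0.011963.
Weighting by the prior gives 1/5 · 0.053548 = 0.01071, 1/5 · 0.01929 = 0.003858, 1/5 · 0.0058353 = 0.0011671, 1/5 · 0.035156 = 0.0070313, 1/5 · 0.011963 = 0.0023926; summing to 0.025159.
By Bayes' rule, P(bowl C | data) = (0.0011671) / (0.025159) = 0.046388.

0.046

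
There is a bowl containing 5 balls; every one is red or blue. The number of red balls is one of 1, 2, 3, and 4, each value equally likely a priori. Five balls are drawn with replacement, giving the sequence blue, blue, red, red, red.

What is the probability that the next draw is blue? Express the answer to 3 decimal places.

0.431

For each hypothesis, P(data | H) works out to: P(data | r = 1) = (4/5)(4/5)(1/5)(1/5)(1/5) = 0.00512; P(data | r = 2) = (3/5)(3/5)(2/5)(2/5)(2/5) = 0.02304; P(data | r = 3) = (2/5)(2/5)(3/5)(3/5)(3/5) = 0.03456; P(data | r = 4) = (1/5)(1/5)(4/5)(4/5)(4/5) = 0.02048.
The prior-weighted likelihoods are 1/4 · 0.00512 = 0.00128, 1/4 · 0.02304 = 0.00576, 1/4 · 0.03456 = 0.00864, 1/4 · 0.02048 = 0.00512; these sum to 0.0208.
The posterior is then P(r = 1 | data) = 0.061538, P(r = 2 | data) = 0.27692, P(r = 3 | data) = 0.41538, P(r = 4 | data) = 0.24615.
So P(blue next | data) = Σ P(blue next | H) P(H | data) = (4/5)(0.061538) + (3/5)(0.27692) + (2/5)(0.41538) + (1/5)(0.24615) = 0.43077.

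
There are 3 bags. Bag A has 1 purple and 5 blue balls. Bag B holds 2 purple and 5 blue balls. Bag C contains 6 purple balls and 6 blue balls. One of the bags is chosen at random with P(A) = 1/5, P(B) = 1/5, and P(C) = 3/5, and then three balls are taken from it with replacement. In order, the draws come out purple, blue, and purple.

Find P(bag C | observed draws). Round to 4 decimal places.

The likelihood of the observed sequence under each hypothesis: P(data | bag A) = (1/6)(5/6)(1/6) = 0.023148; P(data | bag B) = (2/7)(5/7)(2/7) = 0.058309; P(data | bag C) = (6/12)(6/12)(6/12) = 0.125.
Weighting by the prior gives 1/5 · 0.023148 = 0.0046296, 1/5 · 0.058309 = 0.011662, 3/5 · 0.125 = 0.075; summing to 0.091291.
Therefore the posterior P(bag C | data) = (0.075) / (0.091291) = 0.82154.

0.8215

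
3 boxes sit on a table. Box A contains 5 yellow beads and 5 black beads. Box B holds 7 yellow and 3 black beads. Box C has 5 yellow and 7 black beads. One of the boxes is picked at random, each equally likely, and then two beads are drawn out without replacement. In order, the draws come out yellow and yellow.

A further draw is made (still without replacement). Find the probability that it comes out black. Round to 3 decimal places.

0.500

Compute the likelihood of the observed sequence for each case: P(data | box A) = (5/10)(4/9) = 0.22222; P(data | box B) = (7/10)(6/9) = 0.46667; P(data | box C) = (5/12)(4/11) = 0.15152.
Weighting by the prior gives 1/3 · 0.22222 = 0.074074, 1/3 · 0.46667 = 0.15556, 1/3 · 0.15152 = 0.050505; with total 0.28013.
The posterior is then P(box A | data) = 0.26442, P(box B | data) = 0.55529, P(box C | data) = 0.18029.
So P(black next | data) = Σ P(black next | H) P(H | data) = (5/8)(0.26442) + (3/8)(0.55529) + (7/10)(0.18029) = 0.4997.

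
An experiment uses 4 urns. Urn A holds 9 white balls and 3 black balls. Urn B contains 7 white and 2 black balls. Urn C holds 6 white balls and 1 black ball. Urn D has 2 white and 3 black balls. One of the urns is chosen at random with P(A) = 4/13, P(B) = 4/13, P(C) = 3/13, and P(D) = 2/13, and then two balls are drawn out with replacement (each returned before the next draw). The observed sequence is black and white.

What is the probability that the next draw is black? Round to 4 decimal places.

0.2978

Under each hypothesis, the probability of the observed sequence is: P(data | urn A) = (3/12)(9/12) = 0.1875; P(data | urn B) = (2/9)(7/9) = 0.17284; P(data | urn C) = (1/7)(6/7) = 0.12245; P(data | urn D) = (3/5)(2/5) = 0.24.
Multiplying each by its prior: 4/13 · 0.1875 = 0.057692, 4/13 · 0.17284 = 0.053181, 3/13 · 0.12245 = 0.028257, 2/13 · 0.24 = 0.036923; summing to 0.17605.
Dividing through by the total gives posterior P(urn A | data) = 0.3277, P(urn B | data) = 0.30207, P(urn C | data) = 0.1605, P(urn D | data) = 0.20973.
So P(black next | data) = Σ P(black next | H) P(H | data) = (1/4)(0.3277) + (2/9)(0.30207) + (1/7)(0.1605) + (3/5)(0.20973) = 0.29782.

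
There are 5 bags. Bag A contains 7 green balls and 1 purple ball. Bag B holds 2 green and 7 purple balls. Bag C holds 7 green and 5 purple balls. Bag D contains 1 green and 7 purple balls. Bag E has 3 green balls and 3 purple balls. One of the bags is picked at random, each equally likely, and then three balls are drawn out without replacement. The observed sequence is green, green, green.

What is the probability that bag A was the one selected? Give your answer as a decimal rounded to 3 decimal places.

Compute the likelihood of the observed sequence for each case: P(data | bag A) = (7/8)(6/7)(5/6) = 0.625; P(data | bag B) = (2/9)(1/8)(0/7) = 0; P(data | bag C) = (7/12)(6/11)(5/10) = 0.15909; P(data | bag D) = (1/8)(0/7) = 0; P(data | bag E) = (3/6)(2/5)(1/4) = 0.05.
Multiplying each by its prior: 1/5 · 0.625 = 0.125, 1/5 · 0 = 0, 1/5 · 0.15909 = 0.031818, 1/5 · 0 = 0, 1/5 · 0.05 = 0.01; with total 0.16682.
So P(bag A | data) = (0.125) / (0.16682) = 0.74932.

0.749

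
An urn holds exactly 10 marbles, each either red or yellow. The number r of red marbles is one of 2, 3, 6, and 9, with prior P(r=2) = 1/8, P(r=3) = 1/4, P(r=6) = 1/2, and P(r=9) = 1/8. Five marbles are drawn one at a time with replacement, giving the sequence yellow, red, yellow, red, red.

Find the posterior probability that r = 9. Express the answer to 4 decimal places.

The likelihood of the observed sequence under each hypothesis: P(data | r = 2) = (8/10)(2/10)(8/10)(2/10)(2/10) = 0.00512; P(data | r = 3) = (7/10)(3/10)(7/10)(3/10)(3/10) = 0.01323; P(data | r = 6) = (4/10)(6/10)(4/10)(6/10)(6/10) = 0.03456; P(data | r = 9) = (1/10)(9/10)(1/10)(9/10)(9/10) = 0.00729.
Weighting by the prior gives 1/8 · 0.00512 = 0.00064, 1/4 · 0.01323 = 0.0033075, 1/2 · 0.03456 = 0.01728, 1/8 · 0.00729 = 0.00091125; summing to 0.022139.
So P(r = 9 | data) = (0.00091125) / (0.022139) = 0.041161.

0.0412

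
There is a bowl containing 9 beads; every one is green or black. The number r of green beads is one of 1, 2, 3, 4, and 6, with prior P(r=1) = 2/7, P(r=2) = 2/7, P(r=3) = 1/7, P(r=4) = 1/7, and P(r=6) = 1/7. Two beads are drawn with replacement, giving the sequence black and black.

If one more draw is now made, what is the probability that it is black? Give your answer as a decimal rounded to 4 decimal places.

Compute the likelihood of the observed sequence for each case: P(data | r = 1) = (8/9)(8/9) = 64/81; P(data | r = 2) = (7/9)(7/9) = 49/81; P(data | r = 3) = (6/9)(6/9) = 4/9; P(data | r = 4) = (5/9)(5/9) = 25/81; P(data | r = 6) = (3/9)(3/9) = 1/9.
Weighting by the prior gives 2/7 · 64/81 = 128/567, 2/7 · 49/81 = 14/81, 1/7 · 4/9 = 4/63, 1/7 · 25/81 = 25/567, 1/7 · 1/9 = 1/63; summing to 296/567.
Dividing through by the total gives posterior P(r = 1 | data) = 0.43243, P(r = 2 | data) = 0.33108, P(r = 3 | data) = 0.12162, P(r = 4 | data) = 0.084459, P(r = 6 | data) = 0.030405.
So P(black next | data) = Σ P(black next | H) P(H | data) = (8/9)(0.43243) + (7/9)(0.33108) + (2/3)(0.12162) + (5/9)(0.084459) + (1/3)(0.030405) = 0.78003.

0.7800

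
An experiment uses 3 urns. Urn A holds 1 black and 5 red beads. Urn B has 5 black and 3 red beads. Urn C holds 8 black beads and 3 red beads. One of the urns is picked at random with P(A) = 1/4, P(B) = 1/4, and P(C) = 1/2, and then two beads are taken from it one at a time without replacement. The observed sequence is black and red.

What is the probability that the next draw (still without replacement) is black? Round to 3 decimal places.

0.595

For each hypothesis, P(data | H) works out to: P(data | urn A) = (1/6)(5/5) = 0.16667; P(data | urn B) = (5/8)(3/7) = 0.26786; P(data | urn C) = (8/11)(3/10) = 0.21818.
Weighting by the prior gives 1/4 · 0.16667 = 0.041667, 1/4 · 0.26786 = 0.066964, 1/2 · 0.21818 = 0.10909; with total 0.21772.
Dividing through by the total gives posterior P(urn A | data) = 0.19138, P(urn B | data) = 0.30757, P(urn C | data) = 0.50106.
So P(black next | data) = Σ P(black next | H) P(H | data) = (0)(0.19138) + (2/3)(0.30757) + (7/9)(0.50106) = 0.59476.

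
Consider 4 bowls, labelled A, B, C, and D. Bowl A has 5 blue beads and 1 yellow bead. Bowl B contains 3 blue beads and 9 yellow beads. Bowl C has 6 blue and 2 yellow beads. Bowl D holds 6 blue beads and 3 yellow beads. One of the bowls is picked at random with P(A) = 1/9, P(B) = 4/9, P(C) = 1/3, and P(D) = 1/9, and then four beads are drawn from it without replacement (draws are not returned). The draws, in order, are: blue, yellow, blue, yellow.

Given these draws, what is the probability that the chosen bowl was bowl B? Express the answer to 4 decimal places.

0.4660

Under each hypothesis, the probability of the observed sequence is: P(data | bowl A) = (5/6)(1/5)(4/4)(0/3) = 0; P(data | bowl B) = (3/12)(9/11)(2/10)(8/9) = 0.036364; P(data | bowl C) = (6/8)(2/7)(5/6)(1/5) = 0.035714; P(data | bowl D) = (6/9)(3/8)(5/7)(2/6) = 0.059524.
Weighting by the prior gives 1/9 · 0 = 0, 4/9 · 0.036364 = 0.016162, 1/3 · 0.035714 = 0.011905, 1/9 · 0.059524 = 0.0066138; with total 0.03468.
By Bayes' rule, P(bowl B | data) = (0.016162) / (0.03468) = 0.46602.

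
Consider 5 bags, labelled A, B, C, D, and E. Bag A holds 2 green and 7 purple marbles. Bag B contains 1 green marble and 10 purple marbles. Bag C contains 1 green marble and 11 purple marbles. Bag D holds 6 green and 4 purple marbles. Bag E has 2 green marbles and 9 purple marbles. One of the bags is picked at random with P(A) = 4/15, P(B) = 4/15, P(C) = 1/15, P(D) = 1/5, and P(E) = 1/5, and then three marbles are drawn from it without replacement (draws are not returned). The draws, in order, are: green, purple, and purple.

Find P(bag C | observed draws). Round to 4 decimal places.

0.0450

For each hypothesis, P(data | H) works out to: P(data | bag A) = (2/9)(7/8)(6/7) = 1/6; P(data | bag B) = (1/11)(10/10)(9/9) = 1/11; P(data | bag C) = (1/12)(11/11)(10/10) = 1/12; P(data | bag D) = (6/10)(4/9)(3/8) = 1/10; P(data | bag E) = (2/11)(9/10)(8/9) = 8/55.
Weighting by the prior gives 4/15 · 1/6 = 2/45, 4/15 · 1/11 = 4/165, 1/15 · 1/12 = 1/180, 1/5 · 1/10 = 1/50, 1/5 · 8/55 = 8/275; with total 37/300.
Hence P(bag C | data) = (1/180) / (37/300) = 5/111.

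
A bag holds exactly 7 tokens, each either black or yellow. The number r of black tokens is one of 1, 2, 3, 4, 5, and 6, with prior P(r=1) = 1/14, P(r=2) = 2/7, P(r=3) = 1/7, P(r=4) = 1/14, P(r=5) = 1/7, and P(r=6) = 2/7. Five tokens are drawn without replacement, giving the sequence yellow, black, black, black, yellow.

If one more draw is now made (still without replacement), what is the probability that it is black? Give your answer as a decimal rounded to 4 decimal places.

The likelihood of the observed sequence under each hypothesis: P(data | r = 1) = (6/7)(1/6)(0/5) = 0; P(data | r = 2) = (5/7)(2/6)(1/5)(0/4) = 0; P(data | r = 3) = (4/7)(3/6)(2/5)(1/4)(3/3) = 1/35; P(data | r = 4) = (3/7)(4/6)(3/5)(2/4)(2/3) = 2/35; P(data | r = 5) = (2/7)(5/6)(4/5)(3/4)(1/3) = 1/21; P(data | r = 6) = (1/7)(6/6)(5/5)(4/4)(0/3) = 0.
Weighting by the prior gives 1/14 · 0 = 0, 2/7 · 0 = 0, 1/7 · 1/35 = 1/245, 1/14 · 2/35 = 1/245, 1/7 · 1/21 = 1/147, 2/7 · 0 = 0; summing to 11/735.
The posterior is then P(r = 1 | data) = 0, P(r = 2 | data) = 0, P(r = 3 | data) = 3/11, P(r = 4 | data) = 3/11, P(r = 5 | data) = 5/11, P(r = 6 | data) = 0.
So P(black next | data) = Σ P(black next | H) P(H | data) = (0)(3/11) + (1/2)(3/11) + (1)(5/11) = 13/22.

0.5909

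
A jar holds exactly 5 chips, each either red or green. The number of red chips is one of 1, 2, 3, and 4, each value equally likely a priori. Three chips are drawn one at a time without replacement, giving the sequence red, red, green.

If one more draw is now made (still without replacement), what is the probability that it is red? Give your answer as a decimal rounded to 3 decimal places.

The likelihood of the observed sequence under each hypothesis: P(data | r = 1) = (1/5)(0/4) = 0; P(data | r = 2) = (2/5)(1/4)(3/3) = 1/10; P(data | r = 3) = (3/5)(2/4)(2/3) = 1/5; P(data | r = 4) = (4/5)(3/4)(1/3) = 1/5.
Multiplying each by its prior: 1/4 · 0 = 0, 1/4 · 1/10 = 1/40, 1/4 · 1/5 = 1/20, 1/4 · 1/5 = 1/20; with total 1/8.
Normalising, the posterior is P(r = 1 | data) = 0, P(r = 2 | data) = 1/5, P(r = 3 | data) = 2/5, P(r = 4 | data) = 2/5.
Averaging over the posterior, P(red next | data) = (0)(1/5) + (1/2)(2/5) + (1)(2/5) = 3/5.

0.600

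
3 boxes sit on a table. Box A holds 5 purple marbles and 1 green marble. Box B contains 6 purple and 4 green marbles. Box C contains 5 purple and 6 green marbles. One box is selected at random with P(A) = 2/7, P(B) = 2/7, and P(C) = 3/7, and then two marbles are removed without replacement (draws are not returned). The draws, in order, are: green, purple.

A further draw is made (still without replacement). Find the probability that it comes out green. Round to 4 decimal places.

Under each hypothesis, the probability of the observed sequence is: P(data | box A) = (1/6)(5/5) = 0.16667; P(data | box B) = (4/10)(6/9) = 0.26667; P(data | box C) = (6/11)(5/10) = 0.27273.
Weighting by the prior gives 2/7 · 0.16667 = 0.047619, 2/7 · 0.26667 = 0.07619, 3/7 · 0.27273 = 0.11688; these sum to 0.24069.
Normalising, the posterior is P(box A | data) = 0.19784, P(box B | data) = 0.31655, P(box C | data) = 0.48561.
So P(green next | data) = Σ P(green next | H) P(H | data) = (0)(0.19784) + (3/8)(0.31655) + (5/9)(0.48561) = 0.38849.

0.3885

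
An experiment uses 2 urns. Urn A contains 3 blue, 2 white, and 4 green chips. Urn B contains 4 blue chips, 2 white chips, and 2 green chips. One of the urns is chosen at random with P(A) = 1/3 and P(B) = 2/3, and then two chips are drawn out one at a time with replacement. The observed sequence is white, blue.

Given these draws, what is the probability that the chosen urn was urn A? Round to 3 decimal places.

The likelihood of the observed sequence under each hypothesis: P(data | urn A) = (2/9)(3/9) = 2/27; P(data | urn B) = (2/8)(4/8) = 1/8.
Multiplying each by its prior: 1/3 · 2/27 = 2/81, 2/3 · 1/8 = 1/12; these sum to 35/324.
Hence P(urn A | data) = (2/81) / (35/324) = 8/35.

0.229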